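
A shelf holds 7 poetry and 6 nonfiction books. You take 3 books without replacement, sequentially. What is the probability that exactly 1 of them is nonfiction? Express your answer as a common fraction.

One ordering (nonfiction drawn first) has probability 6/13 × 7/12 × 6/11 = 252/1716 = 21/143.
There are C(3,1) = 3 such orderings, each equally likely, so P = 3 × 21/143 = 63/143.

63/143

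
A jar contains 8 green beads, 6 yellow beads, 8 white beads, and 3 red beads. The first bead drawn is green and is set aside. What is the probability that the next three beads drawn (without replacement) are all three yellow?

With the first bead removed, 6 yellow remain out of 24.
P = 6/24 × 5/23 × 4/22 = 120/12144 = 5/506.

5/506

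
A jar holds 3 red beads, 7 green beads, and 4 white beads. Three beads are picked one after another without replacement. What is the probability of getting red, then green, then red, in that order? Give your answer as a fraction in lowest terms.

Each draw changes the counts, so multiply the conditional probabilities along the sequence:
P = 3/14 × 7/13 × 2/12 = 42/2184 = 1/52.

1/52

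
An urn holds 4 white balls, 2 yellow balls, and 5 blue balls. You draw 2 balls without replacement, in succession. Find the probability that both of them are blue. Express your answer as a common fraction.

P = 5/11 × 4/10 = 20/110 = 2/11.

2/11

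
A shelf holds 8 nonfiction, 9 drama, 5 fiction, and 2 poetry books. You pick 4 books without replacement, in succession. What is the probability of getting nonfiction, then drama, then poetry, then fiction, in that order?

Multiply the probability of each draw given the previous ones:
P = 8/24 × 9/23 × 2/22 × 5/21 = 720/255024 = 5/1771.

5/1771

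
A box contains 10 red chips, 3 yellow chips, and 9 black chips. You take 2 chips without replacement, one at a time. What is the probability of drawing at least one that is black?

P(no black) = 13/22 × 12/21 = 156/462 = 26/77.
P(at least one) = 1 − 26/77 = 51/77.

51/77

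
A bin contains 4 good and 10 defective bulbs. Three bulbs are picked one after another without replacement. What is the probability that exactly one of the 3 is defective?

One ordering (defective drawn first) has probability 10/14 × 4/13 × 3/12 = 120/2184 = 5/91.
There are C(3,1) = 3 such orderings, each equally likely, so P = 3 × 5/91 = 15/91.

15/91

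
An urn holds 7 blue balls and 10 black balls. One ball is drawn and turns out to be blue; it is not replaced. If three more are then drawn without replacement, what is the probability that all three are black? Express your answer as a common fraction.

3/14

With the first ball removed, 10 black remain out of 16.
P = 10/16 × 9/15 × 8/14 = 720/3360 = 3/14.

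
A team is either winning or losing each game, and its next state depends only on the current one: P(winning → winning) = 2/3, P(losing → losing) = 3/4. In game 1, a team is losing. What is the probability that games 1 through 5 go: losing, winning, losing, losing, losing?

3/64

Game 1 is given. For each transition, use the conditional probability from the current state:
P(winning | losing) = 1/4; P(losing | winning) = 1/3; P(losing | losing) = 3/4; P(losing | losing) = 3/4.
P = 1/4 × 1/3 × 3/4 × 3/4 = 9/192 = 3/64.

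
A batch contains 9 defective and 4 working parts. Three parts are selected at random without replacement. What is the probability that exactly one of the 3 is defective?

27/143

One ordering (defective drawn first) has probability 9/13 × 4/12 × 3/11 = 108/1716 = 9/143.
There are C(3,1) = 3 such orderings, each equally likely, so P = 3 × 9/143 = 27/143.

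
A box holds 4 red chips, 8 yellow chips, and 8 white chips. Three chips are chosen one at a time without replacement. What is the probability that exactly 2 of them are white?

One ordering (white drawn first) has probability 8/20 × 7/19 × 12/18 = 672/6840 = 28/285.
There are C(3,2) = 3 such orderings, each equally likely, so P = 3 × 28/285 = 28/95.

28/95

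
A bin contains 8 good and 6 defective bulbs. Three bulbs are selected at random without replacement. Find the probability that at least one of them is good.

P(no good) = 6/14 × 5/13 × 4/12 = 120/2184 = 5/91.
P(at least one) = 1 − 5/91 = 86/91.

86/91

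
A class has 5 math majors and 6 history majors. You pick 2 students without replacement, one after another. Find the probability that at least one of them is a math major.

P(no math majors) = 6/11 × 5/10 = 30/110 = 3/11.
P(at least one) = 1 − 3/11 = 8/11.

8/11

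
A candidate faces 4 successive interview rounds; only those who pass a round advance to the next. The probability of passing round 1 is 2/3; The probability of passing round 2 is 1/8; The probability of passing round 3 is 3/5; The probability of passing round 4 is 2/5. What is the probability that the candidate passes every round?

1/50

Multiplying along the chain,
P = 2/3 × 1/8 × 3/5 × 2/5 = 12/600 = 1/50.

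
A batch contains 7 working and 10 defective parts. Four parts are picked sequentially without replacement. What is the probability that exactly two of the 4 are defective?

27/68

One ordering (defective drawn first) has probability 10/17 × 9/16 × 7/15 × 6/14 = 3780/57120 = 9/136.
There are C(4,2) = 6 such orderings, each equally likely, so P = 6 × 9/136 = 27/68.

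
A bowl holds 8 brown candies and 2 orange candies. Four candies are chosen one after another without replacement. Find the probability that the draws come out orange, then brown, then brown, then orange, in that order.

1/45

Multiply the probability of each draw given the previous ones:
P = 2/10 × 8/9 × 7/8 × 1/7 = 112/5040 = 1/45.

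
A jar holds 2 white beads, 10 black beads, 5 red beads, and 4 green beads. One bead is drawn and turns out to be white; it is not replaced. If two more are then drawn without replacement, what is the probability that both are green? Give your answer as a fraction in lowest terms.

3/95

With the first bead removed, 4 green remain out of 20.
P = 4/20 × 3/19 = 12/380 = 3/95.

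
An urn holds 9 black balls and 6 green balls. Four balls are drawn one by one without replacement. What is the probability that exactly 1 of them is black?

12/91

One ordering (black drawn first) has probability 9/15 × 6/14 × 5/13 × 4/12 = 1080/32760 = 3/91.
There are C(4,1) = 4 such orderings, each equally likely, so P = 4 × 3/91 = 12/91.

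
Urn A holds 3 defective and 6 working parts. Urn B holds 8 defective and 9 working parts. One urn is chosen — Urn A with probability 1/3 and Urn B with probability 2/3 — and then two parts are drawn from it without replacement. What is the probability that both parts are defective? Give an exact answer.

From Urn A: P(both defective) = (3/9)(2/8) = 1/12.
From Urn B: P(both defective) = (8/17)(7/16) = 7/34.
Total probability = (1/3)(1/12) + (2/3)(7/34) = 101/612.

101/612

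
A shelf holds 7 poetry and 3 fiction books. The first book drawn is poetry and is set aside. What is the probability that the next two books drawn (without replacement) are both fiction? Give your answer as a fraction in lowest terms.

1/12

With the first book removed, 3 fiction remain out of 9.
P = 3/9 × 2/8 = 6/72 = 1/12.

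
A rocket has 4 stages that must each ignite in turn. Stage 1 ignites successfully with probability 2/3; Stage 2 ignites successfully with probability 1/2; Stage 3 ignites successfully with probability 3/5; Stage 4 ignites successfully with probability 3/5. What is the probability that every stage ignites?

Multiplying along the chain,
P = 2/3 × 1/2 × 3/5 × 3/5 = 18/150 = 3/25.

3/25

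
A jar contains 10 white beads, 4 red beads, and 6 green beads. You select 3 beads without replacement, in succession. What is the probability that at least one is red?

P(no red) = 16/20 × 15/19 × 14/18 = 3360/6840 = 28/57.
P(at least one) = 1 − 28/57 = 29/57.

29/57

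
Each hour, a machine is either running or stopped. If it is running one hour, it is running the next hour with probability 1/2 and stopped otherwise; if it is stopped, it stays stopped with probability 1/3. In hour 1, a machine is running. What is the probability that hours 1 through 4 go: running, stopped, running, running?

Hour 1 is given. For each transition, use the conditional probability from the current state:
P(stopped | running) = 1/2; P(running | stopped) = 2/3; P(running | running) = 1/2.
P = 1/2 × 2/3 × 1/2 = 2/12 = 1/6.

1/6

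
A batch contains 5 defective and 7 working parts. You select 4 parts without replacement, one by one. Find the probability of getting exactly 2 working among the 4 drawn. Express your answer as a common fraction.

14/33

One ordering (working drawn first) has probability 7/12 × 6/11 × 5/10 × 4/9 = 840/11880 = 7/99.
There are C(4,2) = 6 such orderings, each equally likely, so P = 6 × 7/99 = 14/33.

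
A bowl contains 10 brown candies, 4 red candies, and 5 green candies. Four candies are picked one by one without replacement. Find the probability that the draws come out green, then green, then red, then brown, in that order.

Multiply the probability of each draw given the previous ones:
P = 5/19 × 4/18 × 4/17 × 10/16 = 800/93024 = 25/2907.

25/2907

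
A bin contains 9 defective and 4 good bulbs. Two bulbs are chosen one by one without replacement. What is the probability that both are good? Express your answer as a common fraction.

1/13

P(every draw is good) = 4/13 × 3/12 = 12/156 = 1/13.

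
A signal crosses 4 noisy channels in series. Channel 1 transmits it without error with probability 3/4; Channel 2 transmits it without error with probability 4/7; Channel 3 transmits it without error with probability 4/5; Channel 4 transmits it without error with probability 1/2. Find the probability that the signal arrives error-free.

6/35

Multiplying along the chain,
P = 3/4 × 4/7 × 4/5 × 1/2 = 48/280 = 6/35.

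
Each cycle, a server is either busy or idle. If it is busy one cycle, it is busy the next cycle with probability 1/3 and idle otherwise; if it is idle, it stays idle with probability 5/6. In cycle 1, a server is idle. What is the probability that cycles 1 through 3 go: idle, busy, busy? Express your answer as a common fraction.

Cycle 1 is given. For each transition, use the conditional probability from the current state:
P(busy | idle) = 1/6; P(busy | busy) = 1/3.
P = 1/6 × 1/3 = 1/18.

1/18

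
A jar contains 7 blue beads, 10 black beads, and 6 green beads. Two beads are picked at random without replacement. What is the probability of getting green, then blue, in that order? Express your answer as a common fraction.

Each draw changes the counts, so multiply the conditional probabilities along the sequence:
P = 6/23 × 7/22 = 42/506 = 21/253.

21/253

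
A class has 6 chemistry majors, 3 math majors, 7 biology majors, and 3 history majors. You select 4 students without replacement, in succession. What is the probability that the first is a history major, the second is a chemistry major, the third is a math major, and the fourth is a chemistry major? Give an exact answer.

15/5168

Chain rule:
P = 3/19 × 6/18 × 3/17 × 5/16 = 270/93024 = 15/5168.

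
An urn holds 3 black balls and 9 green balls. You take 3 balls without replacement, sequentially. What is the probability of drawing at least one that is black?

P(no black) = 9/12 × 8/11 × 7/10 = 504/1320 = 21/55.
P(at least one) = 1 − 21/55 = 34/55.

34/55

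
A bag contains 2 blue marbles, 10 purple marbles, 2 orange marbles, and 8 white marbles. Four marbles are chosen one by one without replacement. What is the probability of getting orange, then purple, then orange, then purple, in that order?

3/2926

Each draw changes the counts, so multiply the conditional probabilities along the sequence:
P = 2/22 × 10/21 × 1/20 × 9/19 = 180/175560 = 3/2926.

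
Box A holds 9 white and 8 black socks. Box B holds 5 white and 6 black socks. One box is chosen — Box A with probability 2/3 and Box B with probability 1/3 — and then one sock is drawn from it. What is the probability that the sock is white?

From Box A: P(white) = 9/17.
From Box B: P(white) = 5/11.
Total probability = (2/3)(9/17) + (1/3)(5/11) = 283/561.

283/561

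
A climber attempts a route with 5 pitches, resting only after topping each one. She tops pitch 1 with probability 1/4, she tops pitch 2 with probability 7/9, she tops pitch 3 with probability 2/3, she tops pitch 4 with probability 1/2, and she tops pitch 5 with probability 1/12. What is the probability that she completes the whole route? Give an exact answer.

7/1296

Multiplying along the chain,
P = 1/4 × 7/9 × 2/3 × 1/2 × 1/12 = 14/2592 = 7/1296.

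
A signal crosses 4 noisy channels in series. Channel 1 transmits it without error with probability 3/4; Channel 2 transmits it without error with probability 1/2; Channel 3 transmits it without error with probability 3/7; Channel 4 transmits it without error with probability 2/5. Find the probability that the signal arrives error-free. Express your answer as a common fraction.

Each stage is reached only if all earlier stages succeed, so
P = 3/4 × 1/2 × 3/7 × 2/5 = 18/280 = 9/140.

9/140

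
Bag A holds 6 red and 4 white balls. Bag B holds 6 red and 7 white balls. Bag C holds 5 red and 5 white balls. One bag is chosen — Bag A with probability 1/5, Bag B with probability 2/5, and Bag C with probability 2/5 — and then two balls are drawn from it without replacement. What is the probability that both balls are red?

From Bag A: P(both red) = (6/10)(5/9) = 1/3.
From Bag B: P(both red) = (6/13)(5/12) = 5/26.
From Bag C: P(both red) = (5/10)(4/9) = 2/9.
Total probability = (1/5)(1/3) + (2/5)(5/26) + (2/5)(2/9) = 136/585.

136/585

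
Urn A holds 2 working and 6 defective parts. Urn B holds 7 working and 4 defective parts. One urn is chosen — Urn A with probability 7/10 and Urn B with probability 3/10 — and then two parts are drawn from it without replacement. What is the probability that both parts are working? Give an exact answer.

From Urn A: P(both working) = (2/8)(1/7) = 1/28.
From Urn B: P(both working) = (7/11)(6/10) = 21/55.
Total probability = (7/10)(1/28) + (3/10)(21/55) = 307/2200.

307/2200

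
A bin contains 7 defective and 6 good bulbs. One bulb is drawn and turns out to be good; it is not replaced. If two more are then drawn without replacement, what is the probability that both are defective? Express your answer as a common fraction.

7/22

After the first draw, 7 of the remaining 12 bulbs are defective.
P = 7/12 × 6/11 = 42/132 = 7/22.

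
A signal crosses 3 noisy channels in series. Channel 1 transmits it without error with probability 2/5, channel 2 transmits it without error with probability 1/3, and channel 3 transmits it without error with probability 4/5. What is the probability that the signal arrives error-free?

Multiplying along the chain,
P = 2/5 × 1/3 × 4/5 = 8/75.

8/75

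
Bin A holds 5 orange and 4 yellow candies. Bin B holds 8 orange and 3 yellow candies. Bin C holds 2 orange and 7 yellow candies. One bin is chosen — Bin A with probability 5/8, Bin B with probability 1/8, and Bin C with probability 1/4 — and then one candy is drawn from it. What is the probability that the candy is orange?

From Bin A: P(orange) = 5/9.
From Bin B: P(orange) = 8/11.
From Bin C: P(orange) = 2/9.
Total probability = (5/8)(5/9) + (1/8)(8/11) + (1/4)(2/9) = 391/792.

391/792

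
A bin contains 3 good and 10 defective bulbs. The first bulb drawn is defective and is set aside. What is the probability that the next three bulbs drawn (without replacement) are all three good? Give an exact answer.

With the first bulb removed, 3 good remain out of 12.
P = 3/12 × 2/11 × 1/10 = 6/1320 = 1/220.

1/220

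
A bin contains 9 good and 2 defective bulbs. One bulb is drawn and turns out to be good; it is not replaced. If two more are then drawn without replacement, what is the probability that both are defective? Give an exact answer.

1/45

After the first draw, 2 of the remaining 10 bulbs are defective.
P = 2/10 × 1/9 = 2/90 = 1/45.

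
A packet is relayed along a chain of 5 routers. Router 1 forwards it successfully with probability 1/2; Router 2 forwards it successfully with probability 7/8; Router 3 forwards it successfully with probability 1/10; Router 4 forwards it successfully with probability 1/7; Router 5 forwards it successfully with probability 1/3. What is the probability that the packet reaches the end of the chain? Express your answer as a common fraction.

The events are sequential, so multiply the conditional probabilities:
P = 1/2 × 7/8 × 1/10 × 1/7 × 1/3 = 7/3360 = 1/480.

1/480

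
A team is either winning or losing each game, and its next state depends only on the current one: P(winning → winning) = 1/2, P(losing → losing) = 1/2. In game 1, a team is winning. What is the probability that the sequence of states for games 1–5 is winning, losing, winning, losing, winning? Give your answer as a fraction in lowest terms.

Game 1 is given. For each transition, use the conditional probability from the current state:
P(losing | winning) = 1/2; P(winning | losing) = 1/2; P(losing | winning) = 1/2; P(winning | losing) = 1/2.
P = 1/2 × 1/2 × 1/2 × 1/2 = 1/16.

1/16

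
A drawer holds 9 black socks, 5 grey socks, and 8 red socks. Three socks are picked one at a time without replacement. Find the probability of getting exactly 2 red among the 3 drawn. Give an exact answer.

14/55

One ordering (red drawn first) has probability 8/22 × 7/21 × 14/20 = 784/9240 = 14/165.
There are C(3,2) = 3 such orderings, each equally likely, so P = 3 × 14/165 = 14/55.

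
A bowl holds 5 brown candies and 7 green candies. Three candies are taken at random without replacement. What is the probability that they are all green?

P = 7/12 × 6/11 × 5/10 = 210/1320 = 7/44.

7/44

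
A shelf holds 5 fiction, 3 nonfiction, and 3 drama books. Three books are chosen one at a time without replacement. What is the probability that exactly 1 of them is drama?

One ordering (drama drawn first) has probability 3/11 × 8/10 × 7/9 = 168/990 = 28/165.
There are C(3,1) = 3 such orderings, each equally likely, so P = 3 × 28/165 = 28/55.

28/55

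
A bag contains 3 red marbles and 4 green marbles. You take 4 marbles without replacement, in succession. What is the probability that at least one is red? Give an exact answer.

34/35

P(no red) = 4/7 × 3/6 × 2/5 × 1/4 = 24/840 = 1/35.
P(at least one) = 1 − 1/35 = 34/35.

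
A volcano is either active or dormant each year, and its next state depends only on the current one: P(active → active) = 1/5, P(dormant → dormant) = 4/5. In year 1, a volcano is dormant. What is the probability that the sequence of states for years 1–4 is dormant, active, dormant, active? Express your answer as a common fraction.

Year 1 is given. For each transition, use the conditional probability from the current state:
P(active | dormant) = 1/5; P(dormant | active) = 4/5; P(active | dormant) = 1/5.
P = 1/5 × 4/5 × 1/5 = 4/125.

4/125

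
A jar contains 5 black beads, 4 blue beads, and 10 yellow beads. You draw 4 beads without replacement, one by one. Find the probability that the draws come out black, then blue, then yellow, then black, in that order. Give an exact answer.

25/2907

Chain rule:
P = 5/19 × 4/18 × 10/17 × 4/16 = 800/93024 = 25/2907.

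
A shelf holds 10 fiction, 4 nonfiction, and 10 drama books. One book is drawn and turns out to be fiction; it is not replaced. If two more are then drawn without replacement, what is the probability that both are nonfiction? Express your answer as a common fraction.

6/253

After the first draw, 4 of the remaining 23 books are nonfiction.
P = 4/23 × 3/22 = 12/506 = 6/253.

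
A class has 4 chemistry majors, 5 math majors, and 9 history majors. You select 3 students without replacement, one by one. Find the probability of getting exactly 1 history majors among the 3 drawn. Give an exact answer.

27/68

One ordering (a history major drawn first) has probability 9/18 × 9/17 × 8/16 = 648/4896 = 9/68.
There are C(3,1) = 3 such orderings, each equally likely, so P = 3 × 9/68 = 27/68.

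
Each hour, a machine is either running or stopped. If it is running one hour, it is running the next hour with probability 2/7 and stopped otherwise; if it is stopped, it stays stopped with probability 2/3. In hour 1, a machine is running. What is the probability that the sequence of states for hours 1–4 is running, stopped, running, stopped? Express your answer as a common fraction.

25/147

Hour 1 is given. For each transition, use the conditional probability from the current state:
P(stopped | running) = 5/7; P(running | stopped) = 1/3; P(stopped | running) = 5/7.
P = 5/7 × 1/3 × 5/7 = 25/147.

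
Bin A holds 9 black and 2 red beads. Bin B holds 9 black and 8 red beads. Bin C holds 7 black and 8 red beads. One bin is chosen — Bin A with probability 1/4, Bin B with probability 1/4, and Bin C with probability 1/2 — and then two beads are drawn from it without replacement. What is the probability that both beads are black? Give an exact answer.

2467/7480

From Bin A: P(both black) = (9/11)(8/10) = 36/55.
From Bin B: P(both black) = (9/17)(8/16) = 9/34.
From Bin C: P(both black) = (7/15)(6/14) = 1/5.
Total probability = (1/4)(36/55) + (1/4)(9/34) + (1/2)(1/5) = 2467/7480.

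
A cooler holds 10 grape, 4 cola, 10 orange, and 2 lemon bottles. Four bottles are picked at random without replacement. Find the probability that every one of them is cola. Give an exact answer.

P(all cola) = 4/26 × 3/25 × 2/24 × 1/23 = 24/358800 = 1/14950.

1/14950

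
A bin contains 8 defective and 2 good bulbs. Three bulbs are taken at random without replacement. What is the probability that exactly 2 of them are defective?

7/15

One ordering (defective drawn first) has probability 8/10 × 7/9 × 2/8 = 112/720 = 7/45.
There are C(3,2) = 3 such orderings, each equally likely, so P = 3 × 7/45 = 7/15.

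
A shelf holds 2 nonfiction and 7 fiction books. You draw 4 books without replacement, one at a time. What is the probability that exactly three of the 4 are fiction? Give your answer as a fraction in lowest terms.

One ordering (fiction drawn first) has probability 7/9 × 6/8 × 5/7 × 2/6 = 420/3024 = 5/36.
There are C(4,3) = 4 such orderings, each equally likely, so P = 4 × 5/36 = 5/9.

5/9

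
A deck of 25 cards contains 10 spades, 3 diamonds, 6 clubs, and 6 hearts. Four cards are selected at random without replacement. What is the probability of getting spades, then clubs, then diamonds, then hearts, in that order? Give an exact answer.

Chain rule:
P = 10/25 × 6/24 × 3/23 × 6/22 = 1080/303600 = 9/2530.

9/2530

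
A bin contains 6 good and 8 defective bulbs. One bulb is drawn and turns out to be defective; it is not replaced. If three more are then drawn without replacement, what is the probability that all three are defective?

35/286

With the first bulb removed, 7 defective remain out of 13.
P = 7/13 × 6/12 × 5/11 = 210/1716 = 35/286.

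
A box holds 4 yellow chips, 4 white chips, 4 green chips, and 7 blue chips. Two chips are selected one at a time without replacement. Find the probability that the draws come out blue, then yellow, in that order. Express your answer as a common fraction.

Multiply the probability of each draw given the previous ones:
P = 7/19 × 4/18 = 28/342 = 14/171.

14/171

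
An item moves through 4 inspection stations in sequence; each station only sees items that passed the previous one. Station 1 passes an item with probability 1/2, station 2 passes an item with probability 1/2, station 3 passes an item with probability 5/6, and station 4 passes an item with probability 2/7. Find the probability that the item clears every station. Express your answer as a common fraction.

5/84

Each stage is reached only if all earlier stages succeed, so
P = 1/2 × 1/2 × 5/6 × 2/7 = 10/168 = 5/84.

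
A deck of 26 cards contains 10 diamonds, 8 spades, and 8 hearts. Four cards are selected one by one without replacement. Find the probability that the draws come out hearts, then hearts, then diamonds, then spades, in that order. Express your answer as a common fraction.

Multiply the probability of each draw given the previous ones:
P = 8/26 × 7/25 × 10/24 × 8/23 = 4480/358800 = 56/4485.

56/4485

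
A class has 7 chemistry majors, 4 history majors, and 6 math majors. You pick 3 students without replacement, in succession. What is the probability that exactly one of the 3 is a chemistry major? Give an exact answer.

63/136

One ordering (a chemistry major drawn first) has probability 7/17 × 10/16 × 9/15 = 630/4080 = 21/136.
There are C(3,1) = 3 such orderings, each equally likely, so P = 3 × 21/136 = 63/136.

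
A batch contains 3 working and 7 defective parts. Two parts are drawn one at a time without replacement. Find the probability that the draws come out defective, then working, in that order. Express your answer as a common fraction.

7/30

Each draw changes the counts, so multiply the conditional probabilities along the sequence:
P = 7/10 × 3/9 = 21/90 = 7/30.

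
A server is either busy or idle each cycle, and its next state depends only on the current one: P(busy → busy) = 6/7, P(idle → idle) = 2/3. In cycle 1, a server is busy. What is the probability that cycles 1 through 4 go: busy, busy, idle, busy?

2/49

Cycle 1 is given. For each transition, use the conditional probability from the current state:
P(busy | busy) = 6/7; P(idle | busy) = 1/7; P(busy | idle) = 1/3.
P = 6/7 × 1/7 × 1/3 = 6/147 = 2/49.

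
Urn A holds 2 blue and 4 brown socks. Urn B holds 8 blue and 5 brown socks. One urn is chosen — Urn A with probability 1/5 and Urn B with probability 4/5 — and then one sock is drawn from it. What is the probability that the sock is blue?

109/195

From Urn A: P(blue) = 2/6.
From Urn B: P(blue) = 8/13.
Total probability = (1/5)(2/6) + (4/5)(8/13) = 109/195.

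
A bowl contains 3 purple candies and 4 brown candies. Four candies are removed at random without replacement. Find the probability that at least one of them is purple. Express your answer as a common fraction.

34/35

P(no purple) = 4/7 × 3/6 × 2/5 × 1/4 = 24/840 = 1/35.
P(at least one) = 1 − 1/35 = 34/35.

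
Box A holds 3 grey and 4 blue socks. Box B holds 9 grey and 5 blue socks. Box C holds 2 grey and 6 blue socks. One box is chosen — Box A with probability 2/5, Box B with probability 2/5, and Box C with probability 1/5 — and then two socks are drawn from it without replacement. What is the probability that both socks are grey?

81/364

From Box A: P(both grey) = (3/7)(2/6) = 1/7.
From Box B: P(both grey) = (9/14)(8/13) = 36/91.
From Box C: P(both grey) = (2/8)(1/7) = 1/28.
Total probability = (2/5)(1/7) + (2/5)(36/91) + (1/5)(1/28) = 81/364.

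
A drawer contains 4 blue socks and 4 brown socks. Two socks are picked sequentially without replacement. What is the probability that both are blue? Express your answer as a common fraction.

P(every draw is blue) = 4/8 × 3/7 = 12/56 = 3/14.

3/14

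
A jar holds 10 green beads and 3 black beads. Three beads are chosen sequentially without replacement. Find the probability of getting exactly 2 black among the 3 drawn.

15/143

One ordering (black drawn first) has probability 3/13 × 2/12 × 10/11 = 60/1716 = 5/143.
There are C(3,2) = 3 such orderings, each equally likely, so P = 3 × 5/143 = 15/143.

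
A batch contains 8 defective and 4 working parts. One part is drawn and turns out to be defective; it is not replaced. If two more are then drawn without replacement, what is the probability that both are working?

6/55

With the first part removed, 4 working remain out of 11.
P = 4/11 × 3/10 = 12/110 = 6/55.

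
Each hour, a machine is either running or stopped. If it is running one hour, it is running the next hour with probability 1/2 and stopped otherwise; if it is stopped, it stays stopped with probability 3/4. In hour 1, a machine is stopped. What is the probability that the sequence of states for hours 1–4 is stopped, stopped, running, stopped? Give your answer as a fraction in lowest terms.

Hour 1 is given. For each transition, use the conditional probability from the current state:
P(stopped | stopped) = 3/4; P(running | stopped) = 1/4; P(stopped | running) = 1/2.
P = 3/4 × 1/4 × 1/2 = 3/32.

3/32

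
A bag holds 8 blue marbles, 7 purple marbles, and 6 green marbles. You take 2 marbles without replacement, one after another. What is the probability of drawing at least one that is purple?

17/30

P(no purple) = 14/21 × 13/20 = 182/420 = 13/30.
P(at least one) = 1 − 13/30 = 17/30.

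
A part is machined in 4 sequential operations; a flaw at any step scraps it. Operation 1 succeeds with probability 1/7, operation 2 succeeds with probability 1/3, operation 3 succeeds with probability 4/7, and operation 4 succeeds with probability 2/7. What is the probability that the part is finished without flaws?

Each stage is reached only if all earlier stages succeed, so
P = 1/7 × 1/3 × 4/7 × 2/7 = 8/1029.

8/1029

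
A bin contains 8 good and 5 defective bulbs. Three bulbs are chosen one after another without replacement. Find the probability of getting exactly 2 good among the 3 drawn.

70/143

One ordering (good drawn first) has probability 8/13 × 7/12 × 5/11 = 280/1716 = 70/429.
There are C(3,2) = 3 such orderings, each equally likely, so P = 3 × 70/429 = 70/143.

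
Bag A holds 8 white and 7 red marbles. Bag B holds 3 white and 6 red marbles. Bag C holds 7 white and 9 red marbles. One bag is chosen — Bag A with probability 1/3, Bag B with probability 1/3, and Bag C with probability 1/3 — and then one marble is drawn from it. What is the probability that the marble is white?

313/720

From Bag A: P(white) = 8/15.
From Bag B: P(white) = 3/9.
From Bag C: P(white) = 7/16.
Total probability = (1/3)(8/15) + (1/3)(3/9) + (1/3)(7/16) = 313/720.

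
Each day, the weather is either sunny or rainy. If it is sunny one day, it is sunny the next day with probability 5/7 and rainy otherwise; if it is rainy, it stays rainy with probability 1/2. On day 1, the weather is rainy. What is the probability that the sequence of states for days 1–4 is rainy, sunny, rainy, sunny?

1/14

Day 1 is given. For each transition, use the conditional probability from the current state:
P(sunny | rainy) = 1/2; P(rainy | sunny) = 2/7; P(sunny | rainy) = 1/2.
P = 1/2 × 2/7 × 1/2 = 2/28 = 1/14.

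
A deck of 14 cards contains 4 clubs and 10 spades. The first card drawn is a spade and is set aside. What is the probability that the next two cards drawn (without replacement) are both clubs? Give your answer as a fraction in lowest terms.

With the first card removed, 4 clubs remain out of 13.
P = 4/13 × 3/12 = 12/156 = 1/13.

1/13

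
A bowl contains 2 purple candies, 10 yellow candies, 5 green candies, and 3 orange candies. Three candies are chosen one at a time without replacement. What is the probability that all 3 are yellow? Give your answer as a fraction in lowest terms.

2/19

P(every draw is yellow) = 10/20 × 9/19 × 8/18 = 720/6840 = 2/19.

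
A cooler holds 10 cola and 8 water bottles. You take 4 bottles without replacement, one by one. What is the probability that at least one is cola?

P(no cola) = 8/18 × 7/17 × 6/16 × 5/15 = 1680/73440 = 7/306.
P(at least one) = 1 − 7/306 = 299/306.

299/306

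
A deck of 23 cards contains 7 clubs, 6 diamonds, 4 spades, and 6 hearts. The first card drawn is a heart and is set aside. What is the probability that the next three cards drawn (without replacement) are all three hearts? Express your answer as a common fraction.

1/154

With the first card removed, 5 hearts remain out of 22.
P = 5/22 × 4/21 × 3/20 = 60/9240 = 1/154.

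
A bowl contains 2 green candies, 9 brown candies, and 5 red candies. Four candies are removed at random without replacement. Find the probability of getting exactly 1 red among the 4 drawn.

One ordering (red drawn first) has probability 5/16 × 11/15 × 10/14 × 9/13 = 4950/43680 = 165/1456.
There are C(4,1) = 4 such orderings, each equally likely, so P = 4 × 165/1456 = 165/364.

165/364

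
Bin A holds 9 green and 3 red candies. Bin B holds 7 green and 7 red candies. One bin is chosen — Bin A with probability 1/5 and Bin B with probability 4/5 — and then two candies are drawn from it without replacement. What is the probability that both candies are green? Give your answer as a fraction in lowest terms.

42/143

From Bin A: P(both green) = (9/12)(8/11) = 6/11.
From Bin B: P(both green) = (7/14)(6/13) = 3/13.
Total probability = (1/5)(6/11) + (4/5)(3/13) = 42/143.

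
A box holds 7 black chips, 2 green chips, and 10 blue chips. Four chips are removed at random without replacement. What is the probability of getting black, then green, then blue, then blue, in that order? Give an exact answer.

35/2584

Multiply the probability of each draw given the previous ones:
P = 7/19 × 2/18 × 10/17 × 9/16 = 1260/93024 = 35/2584.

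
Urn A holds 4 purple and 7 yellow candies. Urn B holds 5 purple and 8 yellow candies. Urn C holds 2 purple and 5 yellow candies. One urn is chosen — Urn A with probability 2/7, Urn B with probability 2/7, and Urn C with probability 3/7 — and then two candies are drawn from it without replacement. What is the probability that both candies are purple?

9271/105105

From Urn A: P(both purple) = (4/11)(3/10) = 6/55.
From Urn B: P(both purple) = (5/13)(4/12) = 5/39.
From Urn C: P(both purple) = (2/7)(1/6) = 1/21.
Total probability = (2/7)(6/55) + (2/7)(5/39) + (3/7)(1/21) = 9271/105105.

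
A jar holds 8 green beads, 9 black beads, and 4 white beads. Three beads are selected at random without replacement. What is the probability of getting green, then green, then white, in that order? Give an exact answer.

8/285

Multiply the probability of each draw given the previous ones:
P = 8/21 × 7/20 × 4/19 = 224/7980 = 8/285.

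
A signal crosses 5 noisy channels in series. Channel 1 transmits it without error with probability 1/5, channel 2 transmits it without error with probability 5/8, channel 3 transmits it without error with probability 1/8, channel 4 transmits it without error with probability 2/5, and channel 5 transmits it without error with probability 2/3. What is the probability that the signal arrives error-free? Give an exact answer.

1/240

Multiplying along the chain,
P = 1/5 × 5/8 × 1/8 × 2/5 × 2/3 = 20/4800 = 1/240.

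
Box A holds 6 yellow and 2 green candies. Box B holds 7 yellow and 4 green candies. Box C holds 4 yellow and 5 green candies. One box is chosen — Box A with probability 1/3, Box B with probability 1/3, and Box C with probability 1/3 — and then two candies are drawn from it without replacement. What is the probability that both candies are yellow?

From Box A: P(both yellow) = (6/8)(5/7) = 15/28.
From Box B: P(both yellow) = (7/11)(6/10) = 21/55.
From Box C: P(both yellow) = (4/9)(3/8) = 1/6.
Total probability = (1/3)(15/28) + (1/3)(21/55) + (1/3)(1/6) = 5009/13860.

5009/13860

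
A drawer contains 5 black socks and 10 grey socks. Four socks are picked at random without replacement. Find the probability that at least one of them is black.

11/13

P(no black) = 10/15 × 9/14 × 8/13 × 7/12 = 5040/32760 = 2/13.
P(at least one) = 1 − 2/13 = 11/13.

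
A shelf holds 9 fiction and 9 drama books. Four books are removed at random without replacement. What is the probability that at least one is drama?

163/170

P(no drama) = 9/18 × 8/17 × 7/16 × 6/15 = 3024/73440 = 7/170.
P(at least one) = 1 − 7/170 = 163/170.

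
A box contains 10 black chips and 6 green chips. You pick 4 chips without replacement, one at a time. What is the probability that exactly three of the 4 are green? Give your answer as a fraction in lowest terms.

10/91

One ordering (green drawn first) has probability 6/16 × 5/15 × 4/14 × 10/13 = 1200/43680 = 5/182.
There are C(4,3) = 4 such orderings, each equally likely, so P = 4 × 5/182 = 10/91.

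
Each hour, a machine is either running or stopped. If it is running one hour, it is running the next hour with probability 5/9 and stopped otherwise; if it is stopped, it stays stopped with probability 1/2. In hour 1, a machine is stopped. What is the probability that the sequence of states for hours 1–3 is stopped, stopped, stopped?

Hour 1 is given. For each transition, use the conditional probability from the current state:
P(stopped | stopped) = 1/2; P(stopped | stopped) = 1/2.
P = 1/2 × 1/2 = 1/4.

1/4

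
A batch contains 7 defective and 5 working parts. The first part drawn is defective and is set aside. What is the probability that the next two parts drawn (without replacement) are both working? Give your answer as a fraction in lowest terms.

After the first draw, 5 of the remaining 11 parts are working.
P = 5/11 × 4/10 = 20/110 = 2/11.

2/11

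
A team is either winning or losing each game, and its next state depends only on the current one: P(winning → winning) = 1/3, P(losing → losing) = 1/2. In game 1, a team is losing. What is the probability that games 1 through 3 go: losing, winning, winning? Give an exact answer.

Game 1 is given. For each transition, use the conditional probability from the current state:
P(winning | losing) = 1/2; P(winning | winning) = 1/3.
P = 1/2 × 1/3 = 1/6.

1/6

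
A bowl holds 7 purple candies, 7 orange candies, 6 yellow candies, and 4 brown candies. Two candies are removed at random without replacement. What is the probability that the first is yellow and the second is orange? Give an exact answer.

7/92

Each draw changes the counts, so multiply the conditional probabilities along the sequence:
P = 6/24 × 7/23 = 42/552 = 7/92.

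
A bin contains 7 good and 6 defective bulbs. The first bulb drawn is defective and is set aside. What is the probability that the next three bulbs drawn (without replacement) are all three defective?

With the first bulb removed, 5 defective remain out of 12.
P = 5/12 × 4/11 × 3/10 = 60/1320 = 1/22.

1/22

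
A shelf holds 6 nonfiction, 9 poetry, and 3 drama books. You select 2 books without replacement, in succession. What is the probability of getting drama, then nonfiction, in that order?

Multiply the probability of each draw given the previous ones:
P = 3/18 × 6/17 = 18/306 = 1/17.

1/17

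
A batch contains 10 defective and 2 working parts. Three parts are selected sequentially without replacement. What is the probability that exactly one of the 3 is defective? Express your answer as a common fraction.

One ordering (defective drawn first) has probability 10/12 × 2/11 × 1/10 = 20/1320 = 1/66.
There are C(3,1) = 3 such orderings, each equally likely, so P = 3 × 1/66 = 1/22.

1/22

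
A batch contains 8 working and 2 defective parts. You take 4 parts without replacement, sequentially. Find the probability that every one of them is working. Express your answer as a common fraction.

1/3

P = 8/10 × 7/9 × 6/8 × 5/7 = 1680/5040 = 1/3.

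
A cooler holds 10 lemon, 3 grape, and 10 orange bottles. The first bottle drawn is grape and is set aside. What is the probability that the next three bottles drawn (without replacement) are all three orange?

6/77

After the first draw, 10 of the remaining 22 bottles are orange.
P = 10/22 × 9/21 × 8/20 = 720/9240 = 6/77.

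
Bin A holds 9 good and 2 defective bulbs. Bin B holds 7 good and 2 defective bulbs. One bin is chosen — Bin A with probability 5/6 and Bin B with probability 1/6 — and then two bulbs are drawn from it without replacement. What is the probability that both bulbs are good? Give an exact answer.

From Bin A: P(both good) = (9/11)(8/10) = 36/55.
From Bin B: P(both good) = (7/9)(6/8) = 7/12.
Total probability = (5/6)(36/55) + (1/6)(7/12) = 509/792.

509/792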